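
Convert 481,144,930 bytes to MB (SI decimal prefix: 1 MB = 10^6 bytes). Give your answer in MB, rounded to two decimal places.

481.14 MB

481,144,930 bytes given.
1 MB = 1,000,000 bytes
481,144,930 / 1,000,000 = 481.14 MB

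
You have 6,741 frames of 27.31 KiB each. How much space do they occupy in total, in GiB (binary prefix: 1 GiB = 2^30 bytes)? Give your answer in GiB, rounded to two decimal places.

Total = 6,741 × 27.31 KiB = 184096.71 KiB
= 184096.71 × 1,024 bytes = 188,515,031.04 bytes
1 GiB = 1,073,741,824 bytes
188,515,031.04 / 1,073,741,824 = 0.18 GiB

0.18 GiB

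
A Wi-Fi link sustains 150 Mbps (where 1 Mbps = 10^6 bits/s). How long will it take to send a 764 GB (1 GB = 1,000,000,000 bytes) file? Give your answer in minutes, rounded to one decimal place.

679.1 minutes

764 GB = 764,000,000,000 bytes = 6,112,000,000,000 bits
150 Mbps = 150,000,000 bits/s
time = 6,112,000,000,000 / 150,000,000 = 40,746.67 s
40,746.67 s / 60 = 679.1 minutes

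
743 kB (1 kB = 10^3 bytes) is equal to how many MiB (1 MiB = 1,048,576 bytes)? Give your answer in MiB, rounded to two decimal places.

743 kB = 743 × 10^3 bytes = 743,000 bytes
1 MiB = 2^20 bytes = 1,048,576 bytes
743,000 / 1,048,576 = 0.71 MiB

0.71 MiB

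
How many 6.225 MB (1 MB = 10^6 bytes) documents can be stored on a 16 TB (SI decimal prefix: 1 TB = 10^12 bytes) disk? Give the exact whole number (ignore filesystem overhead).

2,570,281

Capacity: 16 TB = 16,000,000,000,000 bytes
Per item: 6.225 MB = 6,225,000 bytes
⌊16,000,000,000,000 / 6,225,000⌋ = 2,570,281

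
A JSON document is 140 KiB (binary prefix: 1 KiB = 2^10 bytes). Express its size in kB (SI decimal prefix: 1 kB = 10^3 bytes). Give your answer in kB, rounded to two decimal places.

143.36 kB

140 KiB × 1,024 bytes/KiB = 143,360 bytes
1 kB = 10^3 bytes = 1,000 bytes
143,360 / 1,000 = 143.36 kB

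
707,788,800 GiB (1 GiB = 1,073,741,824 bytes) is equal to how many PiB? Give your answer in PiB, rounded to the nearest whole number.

675 PiB

707,788,800 GiB × 1,073,741,824 bytes/GiB = 759,982,437,118,771,200 bytes
1 PiB = 1,125,899,906,842,624 bytes
759,982,437,118,771,200 / 1,125,899,906,842,624 = 675 PiB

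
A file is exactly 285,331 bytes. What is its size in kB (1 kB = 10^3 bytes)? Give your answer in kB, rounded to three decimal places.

285,331 bytes given.
1 kB = 10^3 bytes = 1,000 bytes
285,331 / 1,000 = 285.331 kB

285.331 kB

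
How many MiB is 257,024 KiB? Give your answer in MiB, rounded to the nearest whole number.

257,024 KiB = 257,024 × 2^10 bytes = 263,192,576 bytes
1 MiB = 1,048,576 bytes
263,192,576 / 1,048,576 = 251 MiB

251 MiB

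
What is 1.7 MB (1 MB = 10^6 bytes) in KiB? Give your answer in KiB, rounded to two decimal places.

1.7 MB = 1.7 × 10^6 bytes = 1,700,000 bytes
1 KiB = 1,024 bytes
1,700,000 / 1,024 = 1,660.16 KiB

1,660.16 KiB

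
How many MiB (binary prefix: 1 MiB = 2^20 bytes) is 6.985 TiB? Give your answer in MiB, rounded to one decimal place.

7,324,303.4 MiB

6.985 TiB × 1,099,511,627,776 bytes/TiB = 7,680,088,720,015.36 bytes
1 MiB = 1,048,576 bytes
7,680,088,720,015.36 / 1,048,576 = 7,324,303.4 MiB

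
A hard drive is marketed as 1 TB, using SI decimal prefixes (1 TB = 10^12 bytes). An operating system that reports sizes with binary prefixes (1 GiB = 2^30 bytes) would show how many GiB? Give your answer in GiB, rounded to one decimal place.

931.3 GiB

1 TB = 1 × 10^12 bytes = 1,000,000,000,000 bytes
1 GiB = 2^30 bytes = 1,073,741,824 bytes
1,000,000,000,000 / 1,073,741,824 = 931.3 GiB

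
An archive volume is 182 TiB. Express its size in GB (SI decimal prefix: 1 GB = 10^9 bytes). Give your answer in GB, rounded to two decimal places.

182 TiB = 182 × 2^40 bytes = 200,111,116,255,232 bytes
1 GB = 1,000,000,000 bytes
200,111,116,255,232 / 1,000,000,000 = 200,111.12 GB

200,111.12 GB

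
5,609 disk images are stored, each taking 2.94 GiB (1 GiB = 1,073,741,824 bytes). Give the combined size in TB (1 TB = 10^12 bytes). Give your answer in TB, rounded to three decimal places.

Total = 5,609 × 2.94 GiB = 16490.46 GiB
= 16490.46 × 1,073,741,824 bytes = 17,706,496,598,999.04 bytes
1 TB = 1,000,000,000,000 bytes
17,706,496,598,999.04 / 1,000,000,000,000 = 17.706 TB

17.706 TB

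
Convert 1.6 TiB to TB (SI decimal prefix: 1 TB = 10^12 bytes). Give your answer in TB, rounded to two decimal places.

1.6 TiB × 1,099,511,627,776 bytes/TiB = 1,759,218,604,441.6 bytes
1 TB = 10^12 bytes = 1,000,000,000,000 bytes
1,759,218,604,441.6 / 1,000,000,000,000 = 1.76 TB

1.76 TB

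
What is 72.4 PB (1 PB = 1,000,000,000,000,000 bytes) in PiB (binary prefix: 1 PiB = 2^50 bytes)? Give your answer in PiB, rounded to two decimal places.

64.30 PiB

72.4 PB × 1,000,000,000,000,000 bytes/PB = 72,400,000,000,000,000 bytes
1 PiB = 1,125,899,906,842,624 bytes
72,400,000,000,000,000 / 1,125,899,906,842,624 = 64.30 PiB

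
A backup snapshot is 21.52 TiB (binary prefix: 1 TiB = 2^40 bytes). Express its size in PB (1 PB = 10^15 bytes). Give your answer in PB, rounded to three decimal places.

0.024 PB

21.52 TiB = 21.52 × 2^40 bytes = 23,661,490,229,739.52 bytes
1 PB = 1,000,000,000,000,000 bytes
23,661,490,229,739.52 / 1,000,000,000,000,000 = 0.024 PB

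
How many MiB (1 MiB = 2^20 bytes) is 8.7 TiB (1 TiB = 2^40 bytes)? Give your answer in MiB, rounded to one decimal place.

8.7 TiB × 1,099,511,627,776 bytes/TiB = 9,565,751,161,651.2 bytes
1 MiB = 1,048,576 bytes
9,565,751,161,651.2 / 1,048,576 = 9,122,611.2 MiB

9,122,611.2 MiB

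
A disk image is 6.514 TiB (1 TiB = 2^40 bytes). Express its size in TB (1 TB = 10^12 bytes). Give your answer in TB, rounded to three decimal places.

6.514 TiB × 1,099,511,627,776 bytes/TiB = 7,162,218,743,332.864 bytes
1 TB = 1,000,000,000,000 bytes
7,162,218,743,332.864 / 1,000,000,000,000 = 7.162 TB

7.162 TB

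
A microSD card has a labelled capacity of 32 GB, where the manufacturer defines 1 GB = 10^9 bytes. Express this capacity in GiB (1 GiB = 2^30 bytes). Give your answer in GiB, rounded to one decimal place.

32 GB × 1,000,000,000 bytes/GB = 32,000,000,000 bytes
1 GiB = 1,073,741,824 bytes
32,000,000,000 / 1,073,741,824 = 29.8 GiB

29.8 GiB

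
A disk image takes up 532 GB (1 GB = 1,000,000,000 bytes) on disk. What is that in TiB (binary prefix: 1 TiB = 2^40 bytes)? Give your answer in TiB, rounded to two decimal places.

0.48 TiB

532 GB = 532 × 10^9 bytes = 532,000,000,000 bytes
1 TiB = 1,099,511,627,776 bytes
532,000,000,000 / 1,099,511,627,776 = 0.48 TiB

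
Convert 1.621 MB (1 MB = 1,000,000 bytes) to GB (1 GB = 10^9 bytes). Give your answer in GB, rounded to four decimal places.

1.621 MB × 1,000,000 bytes/MB = 1,621,000 bytes
1 GB = 1,000,000,000 bytes
1,621,000 / 1,000,000,000 = 0.0016 GB

0.0016 GB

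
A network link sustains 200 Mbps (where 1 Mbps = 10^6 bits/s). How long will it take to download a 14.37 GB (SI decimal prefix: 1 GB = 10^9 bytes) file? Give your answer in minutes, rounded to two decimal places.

9.58 minutes

14.37 GB = 14,370,000,000 bytes = 114,960,000,000 bits
200 Mbps = 200,000,000 bits/s
time = 114,960,000,000 / 200,000,000 = 574.800 s
574.800 s / 60 = 9.58 minutes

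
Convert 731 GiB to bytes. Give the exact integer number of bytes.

731 × 1,073,741,824 = 784,905,273,344 bytes  (1 GiB = 2^30 bytes)

784,905,273,344 bytes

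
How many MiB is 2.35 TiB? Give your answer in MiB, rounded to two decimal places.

2,464,153.60 MiB

2.35 TiB = 2.35 × 2^40 bytes = 2,583,852,325,273.6 bytes
1 MiB = 1,048,576 bytes
2,583,852,325,273.6 / 1,048,576 = 2,464,153.60 MiB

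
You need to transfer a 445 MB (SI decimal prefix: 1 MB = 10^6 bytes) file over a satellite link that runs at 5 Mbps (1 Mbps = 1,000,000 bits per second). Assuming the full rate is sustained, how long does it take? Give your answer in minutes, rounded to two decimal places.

445 MB = 445,000,000 bytes = 3,560,000,000 bits
5 Mbps = 5,000,000 bits/s
time = 3,560,000,000 / 5,000,000 = 712.000 s
712.000 s / 60 = 11.87 minutes

11.87 minutes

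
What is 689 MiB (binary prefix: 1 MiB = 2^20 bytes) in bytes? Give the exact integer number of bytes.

689 × 1,048,576 = 722,468,864 bytes

722,468,864 bytes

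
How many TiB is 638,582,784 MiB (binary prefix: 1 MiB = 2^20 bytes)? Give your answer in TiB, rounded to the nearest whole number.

609 TiB

638,582,784 MiB = 638,582,784 × 2^20 bytes = 669,602,581,315,584 bytes
1 TiB = 2^40 bytes = 1,099,511,627,776 bytes
669,602,581,315,584 / 1,099,511,627,776 = 609 TiB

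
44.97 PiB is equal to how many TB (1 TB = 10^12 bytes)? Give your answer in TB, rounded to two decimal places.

50,631.72 TB

44.97 PiB = 44.97 × 2^50 bytes = 50,631,718,810,712,801.28 bytes
1 TB = 1,000,000,000,000 bytes
50,631,718,810,712,801.28 / 1,000,000,000,000 = 50,631.72 TB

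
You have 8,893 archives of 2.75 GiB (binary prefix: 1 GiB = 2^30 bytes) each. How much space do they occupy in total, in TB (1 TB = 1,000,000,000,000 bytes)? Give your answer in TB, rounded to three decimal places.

26.259 TB

Total = 8,893 × 2.75 GiB = 24455.75 GiB
= 24455.75 × 1,073,741,824 bytes = 26,259,161,612,288 bytes
1 TB = 1,000,000,000,000 bytes
26,259,161,612,288 / 1,000,000,000,000 = 26.259 TB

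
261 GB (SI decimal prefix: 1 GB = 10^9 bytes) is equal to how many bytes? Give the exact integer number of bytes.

261 × 1,000,000,000 = 261,000,000,000 bytes

261,000,000,000 bytes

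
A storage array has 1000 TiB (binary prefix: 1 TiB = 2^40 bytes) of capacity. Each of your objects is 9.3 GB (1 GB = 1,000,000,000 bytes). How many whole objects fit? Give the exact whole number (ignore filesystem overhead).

118,227

Capacity: 1000 TiB = 1,099,511,627,776,000 bytes
Per item: 9.3 GB = 9,300,000,000 bytes
⌊1,099,511,627,776,000 / 9,300,000,000⌋ = 118,227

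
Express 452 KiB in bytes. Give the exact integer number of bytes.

462,848 bytes

452 × 1,024 = 462,848 bytes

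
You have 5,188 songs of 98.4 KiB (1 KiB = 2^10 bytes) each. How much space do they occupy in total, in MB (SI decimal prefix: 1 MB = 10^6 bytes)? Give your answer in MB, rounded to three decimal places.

522.751 MB

Total = 5,188 × 98.4 KiB = 510499.2 KiB
= 510499.2 × 1,024 bytes = 522,751,180.8 bytes
1 MB = 1,000,000 bytes
522,751,180.8 / 1,000,000 = 522.751 MB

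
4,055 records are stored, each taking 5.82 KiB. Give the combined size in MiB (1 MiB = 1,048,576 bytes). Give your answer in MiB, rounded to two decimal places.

23.05 MiB

Total = 4,055 × 5.82 KiB = 23600.1 KiB
= 23600.1 × 1,024 bytes = 24,166,502.4 bytes
1 MiB = 1,048,576 bytes
24,166,502.4 / 1,048,576 = 23.05 MiB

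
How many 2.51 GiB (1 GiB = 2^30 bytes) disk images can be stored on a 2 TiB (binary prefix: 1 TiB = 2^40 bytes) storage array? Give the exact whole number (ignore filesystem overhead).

815

Capacity: 2 TiB = 2,199,023,255,552 bytes
Per item: 2.51 GiB = 2,695,091,978.24 bytes
⌊2,199,023,255,552 / 2,695,091,978.24⌋ = 815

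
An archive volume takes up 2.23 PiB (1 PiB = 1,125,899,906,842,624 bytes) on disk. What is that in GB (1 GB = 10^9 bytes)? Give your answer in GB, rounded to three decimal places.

2,510,756.792 GB

2.23 PiB = 2.23 × 2^50 bytes = 2,510,756,792,259,051.52 bytes
1 GB = 1,000,000,000 bytes
2,510,756,792,259,051.52 / 1,000,000,000 = 2,510,756.792 GB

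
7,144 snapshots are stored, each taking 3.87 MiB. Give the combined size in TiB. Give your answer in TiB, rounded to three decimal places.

0.026 TiB

Total = 7,144 × 3.87 MiB = 27647.28 MiB
= 27647.28 × 1,048,576 bytes = 28,990,274,273.28 bytes
1 TiB = 1,099,511,627,776 bytes
28,990,274,273.28 / 1,099,511,627,776 = 0.026 TiB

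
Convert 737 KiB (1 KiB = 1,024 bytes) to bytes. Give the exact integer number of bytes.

754,688 bytes

737 × 1,024 = 754,688 bytes  (1 KiB = 2^10 bytes)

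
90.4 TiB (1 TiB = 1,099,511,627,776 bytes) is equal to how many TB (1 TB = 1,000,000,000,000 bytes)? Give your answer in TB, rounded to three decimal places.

90.4 TiB = 90.4 × 2^40 bytes = 99,395,851,150,950.4 bytes
1 TB = 1,000,000,000,000 bytes
99,395,851,150,950.4 / 1,000,000,000,000 = 99.396 TB

99.396 TB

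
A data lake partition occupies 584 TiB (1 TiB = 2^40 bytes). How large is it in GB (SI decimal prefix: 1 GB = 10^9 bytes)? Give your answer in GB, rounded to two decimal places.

642,114.79 GB

584 TiB = 584 × 2^40 bytes = 642,114,790,621,184 bytes
1 GB = 10^9 bytes = 1,000,000,000 bytes
642,114,790,621,184 / 1,000,000,000 = 642,114.79 GB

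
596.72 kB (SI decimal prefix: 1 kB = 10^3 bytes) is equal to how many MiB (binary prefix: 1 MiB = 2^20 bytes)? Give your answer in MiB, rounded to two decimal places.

596.72 kB × 1,000 bytes/kB = 596,720 bytes
1 MiB = 1,048,576 bytes
596,720 / 1,048,576 = 0.57 MiB

0.57 MiB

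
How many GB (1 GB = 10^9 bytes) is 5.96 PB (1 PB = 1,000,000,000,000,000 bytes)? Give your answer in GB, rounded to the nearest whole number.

5.96 PB = 5.96 × 10^15 bytes = 5,960,000,000,000,000 bytes
1 GB = 10^9 bytes = 1,000,000,000 bytes
5,960,000,000,000,000 / 1,000,000,000 = 5,960,000 GB

5,960,000 GB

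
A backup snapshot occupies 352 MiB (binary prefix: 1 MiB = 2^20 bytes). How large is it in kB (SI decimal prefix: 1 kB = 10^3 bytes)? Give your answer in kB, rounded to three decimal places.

352 MiB = 352 × 2^20 bytes = 369,098,752 bytes
1 kB = 1,000 bytes
369,098,752 / 1,000 = 369,098.752 kB

369,098.752 kB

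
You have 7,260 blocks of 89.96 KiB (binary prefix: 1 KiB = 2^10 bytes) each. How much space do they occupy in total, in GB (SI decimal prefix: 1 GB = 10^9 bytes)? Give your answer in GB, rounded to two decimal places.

0.67 GB

Total = 7,260 × 89.96 KiB = 653109.6 KiB
= 653109.6 × 1,024 bytes = 668,784,230.4 bytes
1 GB = 1,000,000,000 bytes
668,784,230.4 / 1,000,000,000 = 0.67 GB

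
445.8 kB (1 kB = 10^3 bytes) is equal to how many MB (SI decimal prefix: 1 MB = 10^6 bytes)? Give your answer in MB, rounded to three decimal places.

445.8 kB = 445.8 × 10^3 bytes = 445,800 bytes
1 MB = 10^6 bytes = 1,000,000 bytes
445,800 / 1,000,000 = 0.446 MB

0.446 MB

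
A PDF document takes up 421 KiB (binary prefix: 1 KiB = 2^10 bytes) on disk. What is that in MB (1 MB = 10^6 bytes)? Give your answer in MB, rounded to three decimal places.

421 KiB = 421 × 2^10 bytes = 431,104 bytes
1 MB = 1,000,000 bytes
431,104 / 1,000,000 = 0.431 MB

0.431 MB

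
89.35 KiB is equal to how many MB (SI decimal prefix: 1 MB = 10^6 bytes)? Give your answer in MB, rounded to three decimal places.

89.35 KiB = 89.35 × 2^10 bytes = 91,494.4 bytes
1 MB = 10^6 bytes = 1,000,000 bytes
91,494.4 / 1,000,000 = 0.091 MB

0.091 MB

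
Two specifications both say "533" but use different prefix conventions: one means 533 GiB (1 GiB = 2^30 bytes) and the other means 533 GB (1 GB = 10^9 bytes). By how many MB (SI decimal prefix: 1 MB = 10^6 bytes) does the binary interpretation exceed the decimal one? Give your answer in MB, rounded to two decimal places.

533 GiB = 533 × 1,073,741,824 = 572,304,392,192 bytes
533 GB = 533 × 1,000,000,000 = 533,000,000,000 bytes
difference = 39,304,392,192 bytes
39,304,392,192 / 1,000,000 = 39,304.39 MB

39,304.39 MB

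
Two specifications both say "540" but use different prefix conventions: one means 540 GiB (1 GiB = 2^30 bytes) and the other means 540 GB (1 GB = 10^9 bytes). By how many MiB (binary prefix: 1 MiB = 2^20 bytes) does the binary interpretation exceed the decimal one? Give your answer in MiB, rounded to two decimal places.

540 GiB = 540 × 1,073,741,824 = 579,820,584,960 bytes
540 GB = 540 × 1,000,000,000 = 540,000,000,000 bytes
difference = 39,820,584,960 bytes
39,820,584,960 / 1,048,576 = 37,975.87 MiB

37,975.87 MiB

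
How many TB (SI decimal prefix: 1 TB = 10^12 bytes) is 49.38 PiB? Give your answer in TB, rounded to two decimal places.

55,596.94 TB

49.38 PiB × 1,125,899,906,842,624 bytes/PiB = 55,596,937,399,888,773.12 bytes
1 TB = 1,000,000,000,000 bytes
55,596,937,399,888,773.12 / 1,000,000,000,000 = 55,596.94 TB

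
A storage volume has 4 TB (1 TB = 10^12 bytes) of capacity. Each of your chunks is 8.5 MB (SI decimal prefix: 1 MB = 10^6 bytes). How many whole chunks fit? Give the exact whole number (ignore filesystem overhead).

Capacity: 4 TB = 4,000,000,000,000 bytes
Per item: 8.5 MB = 8,500,000 bytes
⌊4,000,000,000,000 / 8,500,000⌋ = 470,588

470,588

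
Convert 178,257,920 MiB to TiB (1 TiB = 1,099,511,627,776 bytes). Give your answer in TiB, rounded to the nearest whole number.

178,257,920 MiB = 178,257,920 × 2^20 bytes = 186,916,976,721,920 bytes
1 TiB = 1,099,511,627,776 bytes
186,916,976,721,920 / 1,099,511,627,776 = 170 TiB

170 TiB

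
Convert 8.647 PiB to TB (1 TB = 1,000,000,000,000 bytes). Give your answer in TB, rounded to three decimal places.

9,735.656 TB

8.647 PiB × 1,125,899,906,842,624 bytes/PiB = 9,735,656,494,468,169.728 bytes
1 TB = 1,000,000,000,000 bytes
9,735,656,494,468,169.728 / 1,000,000,000,000 = 9,735.656 TB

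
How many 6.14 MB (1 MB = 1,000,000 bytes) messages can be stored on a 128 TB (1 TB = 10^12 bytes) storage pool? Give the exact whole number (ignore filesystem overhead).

Capacity: 128 TB = 128,000,000,000,000 bytes
Per item: 6.14 MB = 6,140,000 bytes
⌊128,000,000,000,000 / 6,140,000⌋ = 20,846,905

20,846,905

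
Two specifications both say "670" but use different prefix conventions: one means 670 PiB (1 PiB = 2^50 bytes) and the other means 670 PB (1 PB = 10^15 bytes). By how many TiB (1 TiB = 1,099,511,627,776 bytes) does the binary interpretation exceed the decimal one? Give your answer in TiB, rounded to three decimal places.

76,718.550 TiB

670 PiB = 670 × 1,125,899,906,842,624 = 754,352,937,584,558,080 bytes
670 PB = 670 × 1,000,000,000,000,000 = 670,000,000,000,000,000 bytes
difference = 84,352,937,584,558,080 bytes
84,352,937,584,558,080 / 1,099,511,627,776 = 76,718.550 TiB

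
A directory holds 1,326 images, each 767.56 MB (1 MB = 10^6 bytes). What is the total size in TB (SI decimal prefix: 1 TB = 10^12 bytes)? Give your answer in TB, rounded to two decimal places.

1.02 TB

Total = 1,326 × 767.56 MB = 1017784.56 MB
= 1017784.56 × 1,000,000 bytes = 1,017,784,560,000 bytes
1 TB = 1,000,000,000,000 bytes
1,017,784,560,000 / 1,000,000,000,000 = 1.02 TB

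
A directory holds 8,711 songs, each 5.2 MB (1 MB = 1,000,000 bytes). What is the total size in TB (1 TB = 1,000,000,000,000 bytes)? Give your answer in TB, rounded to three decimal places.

Total = 8,711 × 5.2 MB = 45297.2 MB
= 45297.2 × 1,000,000 bytes = 45,297,200,000 bytes
1 TB = 1,000,000,000,000 bytes
45,297,200,000 / 1,000,000,000,000 = 0.045 TB

0.045 TB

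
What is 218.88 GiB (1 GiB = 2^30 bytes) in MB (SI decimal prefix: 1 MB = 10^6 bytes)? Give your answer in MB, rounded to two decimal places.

235,020.61 MB

218.88 GiB × 1,073,741,824 bytes/GiB = 235,020,610,437.12 bytes
1 MB = 1,000,000 bytes
235,020,610,437.12 / 1,000,000 = 235,020.61 MB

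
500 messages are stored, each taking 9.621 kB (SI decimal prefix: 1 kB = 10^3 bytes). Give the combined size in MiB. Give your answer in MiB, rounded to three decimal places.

4.588 MiB

Total = 500 × 9.621 kB = 4810.5 kB
= 4810.5 × 1,000 bytes = 4,810,500 bytes
1 MiB = 1,048,576 bytes
4,810,500 / 1,048,576 = 4.588 MiB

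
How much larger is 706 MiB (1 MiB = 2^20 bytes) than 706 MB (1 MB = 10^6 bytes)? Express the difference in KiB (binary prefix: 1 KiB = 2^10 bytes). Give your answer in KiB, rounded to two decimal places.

706 MiB = 706 × 1,048,576 = 740,294,656 bytes
706 MB = 706 × 1,000,000 = 706,000,000 bytes
difference = 34,294,656 bytes
34,294,656 / 1,024 = 33,490.88 KiB

33,490.88 KiB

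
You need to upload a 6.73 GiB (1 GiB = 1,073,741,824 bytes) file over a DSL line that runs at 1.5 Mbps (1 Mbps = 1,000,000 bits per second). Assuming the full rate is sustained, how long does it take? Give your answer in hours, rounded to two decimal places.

10.71 hours

6.73 GiB = 7,226,282,475.52 bytes = 57,810,259,804.16 bits
1.5 Mbps = 1,500,000 bits/s
time = 57,810,259,804.16 / 1,500,000 = 38,540.1732 s
38,540.1732 s / 3600 = 10.71 hours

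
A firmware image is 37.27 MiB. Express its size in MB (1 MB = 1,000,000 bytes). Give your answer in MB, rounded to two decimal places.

37.27 MiB = 37.27 × 2^20 bytes = 39,080,427.52 bytes
1 MB = 10^6 bytes = 1,000,000 bytes
39,080,427.52 / 1,000,000 = 39.08 MB

39.08 MB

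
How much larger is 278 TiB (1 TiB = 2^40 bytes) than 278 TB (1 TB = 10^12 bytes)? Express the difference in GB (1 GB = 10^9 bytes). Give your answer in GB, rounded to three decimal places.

278 TiB = 278 × 1,099,511,627,776 = 305,664,232,521,728 bytes
278 TB = 278 × 1,000,000,000,000 = 278,000,000,000,000 bytes
difference = 27,664,232,521,728 bytes
27,664,232,521,728 / 1,000,000,000 = 27,664.233 GB

27,664.233 GB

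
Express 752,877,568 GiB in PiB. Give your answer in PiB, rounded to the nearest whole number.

718 PiB

752,877,568 GiB = 752,877,568 × 2^30 bytes = 808,396,133,113,004,032 bytes
1 PiB = 1,125,899,906,842,624 bytes
808,396,133,113,004,032 / 1,125,899,906,842,624 = 718 PiB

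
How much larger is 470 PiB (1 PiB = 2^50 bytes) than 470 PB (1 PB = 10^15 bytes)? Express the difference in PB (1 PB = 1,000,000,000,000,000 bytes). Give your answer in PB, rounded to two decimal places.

59.17 PB

470 PiB = 470 × 1,125,899,906,842,624 = 529,172,956,216,033,280 bytes
470 PB = 470 × 1,000,000,000,000,000 = 470,000,000,000,000,000 bytes
difference = 59,172,956,216,033,280 bytes
59,172,956,216,033,280 / 1,000,000,000,000,000 = 59.17 PB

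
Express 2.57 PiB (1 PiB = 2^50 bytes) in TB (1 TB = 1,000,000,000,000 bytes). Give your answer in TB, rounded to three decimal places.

2,893.563 TB

2.57 PiB × 1,125,899,906,842,624 bytes/PiB = 2,893,562,760,585,543.68 bytes
1 TB = 10^12 bytes = 1,000,000,000,000 bytes
2,893,562,760,585,543.68 / 1,000,000,000,000 = 2,893.563 TB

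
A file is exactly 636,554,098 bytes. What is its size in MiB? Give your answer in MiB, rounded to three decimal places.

607.065 MiB

636,554,098 bytes given.
1 MiB = 1,048,576 bytes
636,554,098 / 1,048,576 = 607.065 MiB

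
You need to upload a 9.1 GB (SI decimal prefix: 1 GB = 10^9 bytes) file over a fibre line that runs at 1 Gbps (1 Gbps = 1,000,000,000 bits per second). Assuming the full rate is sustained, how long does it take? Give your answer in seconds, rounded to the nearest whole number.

9.1 GB = 9,100,000,000 bytes = 72,800,000,000 bits
1 Gbps = 1,000,000,000 bits/s
time = 72,800,000,000 / 1,000,000,000 = 73 s

73 seconds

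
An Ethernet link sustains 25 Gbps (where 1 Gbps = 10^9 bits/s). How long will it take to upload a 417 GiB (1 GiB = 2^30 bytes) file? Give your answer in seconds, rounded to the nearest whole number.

143 seconds

417 GiB = 447,750,340,608 bytes = 3,582,002,724,864 bits
25 Gbps = 25,000,000,000 bits/s
time = 3,582,002,724,864 / 25,000,000,000 = 143 s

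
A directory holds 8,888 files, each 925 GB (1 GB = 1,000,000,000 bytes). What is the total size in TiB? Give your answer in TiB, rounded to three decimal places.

7,477.320 TiB

Total = 8,888 × 925 GB = 8,221,400 GB
= 8,221,400 × 1,000,000,000 bytes = 8,221,400,000,000,000 bytes
1 TiB = 1,099,511,627,776 bytes
8,221,400,000,000,000 / 1,099,511,627,776 = 7,477.320 TiB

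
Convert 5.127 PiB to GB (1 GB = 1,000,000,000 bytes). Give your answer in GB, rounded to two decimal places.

5.127 PiB × 1,125,899,906,842,624 bytes/PiB = 5,772,488,822,382,133.248 bytes
1 GB = 1,000,000,000 bytes
5,772,488,822,382,133.248 / 1,000,000,000 = 5,772,488.82 GB

5,772,488.82 GB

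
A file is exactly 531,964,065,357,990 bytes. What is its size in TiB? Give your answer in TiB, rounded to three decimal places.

531,964,065,357,990 bytes given.
1 TiB = 2^40 bytes = 1,099,511,627,776 bytes
531,964,065,357,990 / 1,099,511,627,776 = 483.818 TiB

483.818 TiB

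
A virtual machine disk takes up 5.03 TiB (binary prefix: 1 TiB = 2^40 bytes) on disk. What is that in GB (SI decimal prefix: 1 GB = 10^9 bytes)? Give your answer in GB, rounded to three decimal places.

5.03 TiB × 1,099,511,627,776 bytes/TiB = 5,530,543,487,713.28 bytes
1 GB = 10^9 bytes = 1,000,000,000 bytes
5,530,543,487,713.28 / 1,000,000,000 = 5,530.543 GB

5,530.543 GB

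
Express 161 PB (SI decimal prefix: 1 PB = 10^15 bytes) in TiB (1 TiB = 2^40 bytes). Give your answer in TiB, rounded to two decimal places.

146,428.65 TiB

161 PB = 161 × 10^15 bytes = 161,000,000,000,000,000 bytes
1 TiB = 1,099,511,627,776 bytes
161,000,000,000,000,000 / 1,099,511,627,776 = 146,428.65 TiB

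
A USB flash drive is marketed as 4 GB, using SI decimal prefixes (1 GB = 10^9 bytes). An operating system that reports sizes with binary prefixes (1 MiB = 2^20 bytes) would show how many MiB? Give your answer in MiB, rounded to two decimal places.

4 GB = 4 × 10^9 bytes = 4,000,000,000 bytes
1 MiB = 2^20 bytes = 1,048,576 bytes
4,000,000,000 / 1,048,576 = 3,814.70 MiB

3,814.70 MiB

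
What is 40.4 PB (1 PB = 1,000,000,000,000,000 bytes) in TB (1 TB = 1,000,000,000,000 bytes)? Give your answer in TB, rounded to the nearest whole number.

40.4 PB × 1,000,000,000,000,000 bytes/PB = 40,400,000,000,000,000 bytes
1 TB = 1,000,000,000,000 bytes
40,400,000,000,000,000 / 1,000,000,000,000 = 40,400 TB

40,400 TB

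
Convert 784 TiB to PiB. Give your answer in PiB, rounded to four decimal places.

784 TiB × 1,099,511,627,776 bytes/TiB = 862,017,116,176,384 bytes
1 PiB = 1,125,899,906,842,624 bytes
862,017,116,176,384 / 1,125,899,906,842,624 = 0.7656 PiB

0.7656 PiB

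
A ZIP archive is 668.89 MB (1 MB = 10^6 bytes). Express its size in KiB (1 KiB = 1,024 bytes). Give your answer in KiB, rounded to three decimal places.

653,212.891 KiB

668.89 MB = 668.89 × 10^6 bytes = 668,890,000 bytes
1 KiB = 1,024 bytes
668,890,000 / 1,024 = 653,212.891 KiB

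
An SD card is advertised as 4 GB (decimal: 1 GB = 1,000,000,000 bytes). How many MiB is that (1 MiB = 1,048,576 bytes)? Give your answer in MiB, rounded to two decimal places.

3,814.70 MiB

4 GB = 4 × 10^9 bytes = 4,000,000,000 bytes
1 MiB = 2^20 bytes = 1,048,576 bytes
4,000,000,000 / 1,048,576 = 3,814.70 MiB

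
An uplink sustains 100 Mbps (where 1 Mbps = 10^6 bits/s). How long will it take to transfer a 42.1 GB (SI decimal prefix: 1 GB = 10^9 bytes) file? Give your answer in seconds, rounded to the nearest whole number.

3,368 seconds

42.1 GB = 42,100,000,000 bytes = 336,800,000,000 bits
100 Mbps = 100,000,000 bits/s
time = 336,800,000,000 / 100,000,000 = 3,368 s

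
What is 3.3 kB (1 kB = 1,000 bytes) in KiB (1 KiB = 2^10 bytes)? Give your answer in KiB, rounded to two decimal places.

3.3 kB = 3.3 × 10^3 bytes = 3,300 bytes
1 KiB = 1,024 bytes
3,300 / 1,024 = 3.22 KiB

3.22 KiB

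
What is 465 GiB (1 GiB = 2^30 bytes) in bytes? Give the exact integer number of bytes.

465 × 1,073,741,824 = 499,289,948,160 bytes

499,289,948,160 bytes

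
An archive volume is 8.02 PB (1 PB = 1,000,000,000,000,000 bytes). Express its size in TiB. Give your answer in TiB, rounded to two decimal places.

7,294.15 TiB

8.02 PB = 8.02 × 10^15 bytes = 8,020,000,000,000,000 bytes
1 TiB = 2^40 bytes = 1,099,511,627,776 bytes
8,020,000,000,000,000 / 1,099,511,627,776 = 7,294.15 TiB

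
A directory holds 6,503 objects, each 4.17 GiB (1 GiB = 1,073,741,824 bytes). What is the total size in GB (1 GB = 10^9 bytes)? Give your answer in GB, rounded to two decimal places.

29,117.20 GB

Total = 6,503 × 4.17 GiB = 27117.51 GiB
= 27117.51 × 1,073,741,824 bytes = 29,117,204,649,738.24 bytes
1 GB = 1,000,000,000 bytes
29,117,204,649,738.24 / 1,000,000,000 = 29,117.20 GB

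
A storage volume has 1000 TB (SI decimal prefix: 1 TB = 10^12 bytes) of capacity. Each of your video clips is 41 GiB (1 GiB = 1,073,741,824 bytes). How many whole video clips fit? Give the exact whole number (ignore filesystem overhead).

22,715

Capacity: 1000 TB = 1,000,000,000,000,000 bytes
Per item: 41 GiB = 44,023,414,784 bytes
⌊1,000,000,000,000,000 / 44,023,414,784⌋ = 22,715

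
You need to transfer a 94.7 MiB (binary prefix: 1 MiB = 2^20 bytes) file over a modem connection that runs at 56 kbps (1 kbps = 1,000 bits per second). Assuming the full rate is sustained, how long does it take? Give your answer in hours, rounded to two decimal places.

94.7 MiB = 99,300,147.2 bytes = 794,401,177.6 bits
56 kbps = 56,000 bits/s
time = 794,401,177.6 / 56,000 = 14,185.7353 s
14,185.7353 s / 3600 = 3.94 hours

3.94 hours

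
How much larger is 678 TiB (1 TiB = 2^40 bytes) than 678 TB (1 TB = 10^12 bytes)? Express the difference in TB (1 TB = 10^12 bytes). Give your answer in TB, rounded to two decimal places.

67.47 TB

678 TiB = 678 × 1,099,511,627,776 = 745,468,883,632,128 bytes
678 TB = 678 × 1,000,000,000,000 = 678,000,000,000,000 bytes
difference = 67,468,883,632,128 bytes
67,468,883,632,128 / 1,000,000,000,000 = 67.47 TB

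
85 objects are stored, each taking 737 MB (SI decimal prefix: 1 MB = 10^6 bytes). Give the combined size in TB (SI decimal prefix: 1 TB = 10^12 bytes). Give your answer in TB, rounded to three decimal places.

0.063 TB

Total = 85 × 737 MB = 62,645 MB
= 62,645 × 1,000,000 bytes = 62,645,000,000 bytes
1 TB = 1,000,000,000,000 bytes
62,645,000,000 / 1,000,000,000,000 = 0.063 TB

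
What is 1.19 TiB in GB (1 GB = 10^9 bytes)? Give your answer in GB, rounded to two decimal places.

1.19 TiB × 1,099,511,627,776 bytes/TiB = 1,308,418,837,053.44 bytes
1 GB = 1,000,000,000 bytes
1,308,418,837,053.44 / 1,000,000,000 = 1,308.42 GB

1,308.42 GB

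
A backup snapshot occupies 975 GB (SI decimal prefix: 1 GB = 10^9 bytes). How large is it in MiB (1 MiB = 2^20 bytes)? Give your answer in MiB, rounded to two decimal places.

975 GB × 1,000,000,000 bytes/GB = 975,000,000,000 bytes
1 MiB = 2^20 bytes = 1,048,576 bytes
975,000,000,000 / 1,048,576 = 929,832.46 MiB

929,832.46 MiB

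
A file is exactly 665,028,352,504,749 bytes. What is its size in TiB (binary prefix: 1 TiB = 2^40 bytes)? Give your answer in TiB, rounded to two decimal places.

665,028,352,504,749 bytes given.
1 TiB = 2^40 bytes = 1,099,511,627,776 bytes
665,028,352,504,749 / 1,099,511,627,776 = 604.84 TiB

604.84 TiB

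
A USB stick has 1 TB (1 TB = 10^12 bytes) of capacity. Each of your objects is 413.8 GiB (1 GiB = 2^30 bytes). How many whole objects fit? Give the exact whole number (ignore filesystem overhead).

2

Capacity: 1 TB = 1,000,000,000,000 bytes
Per item: 413.8 GiB = 444,314,366,771.2 bytes
⌊1,000,000,000,000 / 444,314,366,771.2⌋ = 2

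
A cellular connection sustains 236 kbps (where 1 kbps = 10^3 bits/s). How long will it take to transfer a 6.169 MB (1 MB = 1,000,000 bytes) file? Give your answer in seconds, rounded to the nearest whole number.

6.169 MB = 6,169,000 bytes = 49,352,000 bits
236 kbps = 236,000 bits/s
time = 49,352,000 / 236,000 = 209 s

209 seconds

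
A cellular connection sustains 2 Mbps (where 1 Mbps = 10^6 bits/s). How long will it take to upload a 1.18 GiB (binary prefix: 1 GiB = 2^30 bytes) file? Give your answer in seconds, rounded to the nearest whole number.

1.18 GiB = 1,267,015,352.32 bytes = 10,136,122,818.56 bits
2 Mbps = 2,000,000 bits/s
time = 10,136,122,818.56 / 2,000,000 = 5,068 s

5,068 seconds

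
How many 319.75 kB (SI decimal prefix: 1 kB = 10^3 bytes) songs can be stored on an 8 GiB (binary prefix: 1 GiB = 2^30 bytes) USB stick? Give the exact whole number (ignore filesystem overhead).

Capacity: 8 GiB = 8,589,934,592 bytes
Per item: 319.75 kB = 319,750 bytes
⌊8,589,934,592 / 319,750⌋ = 26,864

26,864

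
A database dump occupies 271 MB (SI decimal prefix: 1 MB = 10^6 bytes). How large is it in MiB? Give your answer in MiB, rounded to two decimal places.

258.45 MiB

271 MB = 271 × 10^6 bytes = 271,000,000 bytes
1 MiB = 2^20 bytes = 1,048,576 bytes
271,000,000 / 1,048,576 = 258.45 MiB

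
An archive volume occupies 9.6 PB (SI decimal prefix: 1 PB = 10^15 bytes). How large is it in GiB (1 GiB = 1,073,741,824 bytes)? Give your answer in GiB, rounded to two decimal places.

9.6 PB × 1,000,000,000,000,000 bytes/PB = 9,600,000,000,000,000 bytes
1 GiB = 2^30 bytes = 1,073,741,824 bytes
9,600,000,000,000,000 / 1,073,741,824 = 8,940,696.72 GiB

8,940,696.72 GiB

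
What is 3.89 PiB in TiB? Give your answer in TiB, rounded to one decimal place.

3.89 PiB × 1,125,899,906,842,624 bytes/PiB = 4,379,750,637,617,807.36 bytes
1 TiB = 1,099,511,627,776 bytes
4,379,750,637,617,807.36 / 1,099,511,627,776 = 3,983.4 TiB

3,983.4 TiB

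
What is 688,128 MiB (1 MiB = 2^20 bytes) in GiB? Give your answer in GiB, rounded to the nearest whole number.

672 GiB

688,128 MiB = 688,128 × 2^20 bytes = 721,554,505,728 bytes
1 GiB = 2^30 bytes = 1,073,741,824 bytes
721,554,505,728 / 1,073,741,824 = 672 GiB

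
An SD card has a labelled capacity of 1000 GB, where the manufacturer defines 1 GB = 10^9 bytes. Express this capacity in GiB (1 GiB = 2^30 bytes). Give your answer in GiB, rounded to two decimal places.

1000 GB = 1000 × 10^9 bytes = 1,000,000,000,000 bytes
1 GiB = 2^30 bytes = 1,073,741,824 bytes
1,000,000,000,000 / 1,073,741,824 = 931.32 GiB

931.32 GiB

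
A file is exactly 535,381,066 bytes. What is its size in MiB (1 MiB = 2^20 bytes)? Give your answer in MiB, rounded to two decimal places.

535,381,066 bytes given.
1 MiB = 1,048,576 bytes
535,381,066 / 1,048,576 = 510.58 MiB

510.58 MiB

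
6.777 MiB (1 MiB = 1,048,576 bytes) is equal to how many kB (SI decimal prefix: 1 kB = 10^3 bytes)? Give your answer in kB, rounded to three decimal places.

7,106.200 kB

6.777 MiB = 6.777 × 2^20 bytes = 7,106,199.552 bytes
1 kB = 1,000 bytes
7,106,199.552 / 1,000 = 7,106.200 kB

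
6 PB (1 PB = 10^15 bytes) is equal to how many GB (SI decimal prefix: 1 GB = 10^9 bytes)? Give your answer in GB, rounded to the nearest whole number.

6 PB = 6 × 10^15 bytes = 6,000,000,000,000,000 bytes
1 GB = 1,000,000,000 bytes
6,000,000,000,000,000 / 1,000,000,000 = 6,000,000 GB

6,000,000 GB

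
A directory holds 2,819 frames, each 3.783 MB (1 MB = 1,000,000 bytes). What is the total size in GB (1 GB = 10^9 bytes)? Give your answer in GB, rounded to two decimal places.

Total = 2,819 × 3.783 MB = 10664.277 MB
= 10664.277 × 1,000,000 bytes = 10,664,277,000 bytes
1 GB = 1,000,000,000 bytes
10,664,277,000 / 1,000,000,000 = 10.66 GB

10.66 GB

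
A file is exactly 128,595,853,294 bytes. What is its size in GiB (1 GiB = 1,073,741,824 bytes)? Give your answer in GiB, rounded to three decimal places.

128,595,853,294 bytes given.
1 GiB = 1,073,741,824 bytes
128,595,853,294 / 1,073,741,824 = 119.764 GiB

119.764 GiB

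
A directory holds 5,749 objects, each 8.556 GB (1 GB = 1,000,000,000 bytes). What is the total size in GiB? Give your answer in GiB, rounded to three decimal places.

Total = 5,749 × 8.556 GB = 49188.444 GB
= 49188.444 × 1,000,000,000 bytes = 49,188,444,000,000 bytes
1 GiB = 1,073,741,824 bytes
49,188,444,000,000 / 1,073,741,824 = 45,810.308 GiB

45,810.308 GiB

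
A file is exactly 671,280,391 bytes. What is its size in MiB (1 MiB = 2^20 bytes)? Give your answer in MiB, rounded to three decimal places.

671,280,391 bytes given.
1 MiB = 2^20 bytes = 1,048,576 bytes
671,280,391 / 1,048,576 = 640.183 MiB

640.183 MiB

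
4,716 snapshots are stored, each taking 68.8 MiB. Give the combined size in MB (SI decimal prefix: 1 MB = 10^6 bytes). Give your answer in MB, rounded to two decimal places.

Total = 4,716 × 68.8 MiB = 324460.8 MiB
= 324460.8 × 1,048,576 bytes = 340,221,807,820.8 bytes
1 MB = 1,000,000 bytes
340,221,807,820.8 / 1,000,000 = 340,221.81 MB

340,221.81 MB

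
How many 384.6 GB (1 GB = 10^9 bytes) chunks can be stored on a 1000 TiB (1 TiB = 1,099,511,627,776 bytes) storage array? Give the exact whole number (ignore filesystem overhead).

2,858

Capacity: 1000 TiB = 1,099,511,627,776,000 bytes
Per item: 384.6 GB = 384,600,000,000 bytes
⌊1,099,511,627,776,000 / 384,600,000,000⌋ = 2,858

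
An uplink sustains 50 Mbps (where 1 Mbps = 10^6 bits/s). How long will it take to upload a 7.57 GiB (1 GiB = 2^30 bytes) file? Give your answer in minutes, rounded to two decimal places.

7.57 GiB = 8,128,225,607.68 bytes = 65,025,804,861.44 bits
50 Mbps = 50,000,000 bits/s
time = 65,025,804,861.44 / 50,000,000 = 1,300.516 s
1,300.516 s / 60 = 21.68 minutes

21.68 minutes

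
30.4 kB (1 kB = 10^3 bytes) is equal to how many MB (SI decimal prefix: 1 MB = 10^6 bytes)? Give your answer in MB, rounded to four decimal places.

0.0304 MB

30.4 kB = 30.4 × 10^3 bytes = 30,400 bytes
1 MB = 1,000,000 bytes
30,400 / 1,000,000 = 0.0304 MB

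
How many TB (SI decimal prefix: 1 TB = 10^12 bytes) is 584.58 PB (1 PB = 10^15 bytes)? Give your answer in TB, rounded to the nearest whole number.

584,580 TB

584.58 PB × 1,000,000,000,000,000 bytes/PB = 584,580,000,000,000,000 bytes
1 TB = 1,000,000,000,000 bytes
584,580,000,000,000,000 / 1,000,000,000,000 = 584,580 TB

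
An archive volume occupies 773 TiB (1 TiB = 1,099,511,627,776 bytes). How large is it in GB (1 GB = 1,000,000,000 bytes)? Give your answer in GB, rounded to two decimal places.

849,922.49 GB

773 TiB = 773 × 2^40 bytes = 849,922,488,270,848 bytes
1 GB = 10^9 bytes = 1,000,000,000 bytes
849,922,488,270,848 / 1,000,000,000 = 849,922.49 GB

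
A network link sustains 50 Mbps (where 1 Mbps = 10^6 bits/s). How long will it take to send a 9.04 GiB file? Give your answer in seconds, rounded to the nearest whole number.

9.04 GiB = 9,706,626,088.96 bytes = 77,653,008,711.68 bits
50 Mbps = 50,000,000 bits/s
time = 77,653,008,711.68 / 50,000,000 = 1,553 s

1,553 seconds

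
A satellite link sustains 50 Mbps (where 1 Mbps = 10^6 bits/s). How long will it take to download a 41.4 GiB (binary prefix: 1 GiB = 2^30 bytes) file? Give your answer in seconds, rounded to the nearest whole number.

7,112 seconds

41.4 GiB = 44,452,911,513.6 bytes = 355,623,292,108.8 bits
50 Mbps = 50,000,000 bits/s
time = 355,623,292,108.8 / 50,000,000 = 7,112 s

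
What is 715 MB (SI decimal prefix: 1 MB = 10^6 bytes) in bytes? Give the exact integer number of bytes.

715 × 1,000,000 = 715,000,000 bytes  (1 MB = 10^6 bytes)

715,000,000 bytes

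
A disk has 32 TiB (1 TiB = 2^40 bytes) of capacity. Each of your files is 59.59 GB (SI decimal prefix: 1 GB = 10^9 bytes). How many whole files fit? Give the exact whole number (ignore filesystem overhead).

590

Capacity: 32 TiB = 35,184,372,088,832 bytes
Per item: 59.59 GB = 59,590,000,000 bytes
⌊35,184,372,088,832 / 59,590,000,000⌋ = 590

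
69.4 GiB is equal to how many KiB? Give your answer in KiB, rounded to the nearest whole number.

72,771,174 KiB

69.4 GiB = 69.4 × 2^30 bytes = 74,517,682,585.6 bytes
1 KiB = 2^10 bytes = 1,024 bytes
74,517,682,585.6 / 1,024 = 72,771,174 KiB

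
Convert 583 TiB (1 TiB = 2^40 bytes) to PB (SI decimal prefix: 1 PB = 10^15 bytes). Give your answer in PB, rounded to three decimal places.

0.641 PB

583 TiB = 583 × 2^40 bytes = 641,015,278,993,408 bytes
1 PB = 1,000,000,000,000,000 bytes
641,015,278,993,408 / 1,000,000,000,000,000 = 0.641 PB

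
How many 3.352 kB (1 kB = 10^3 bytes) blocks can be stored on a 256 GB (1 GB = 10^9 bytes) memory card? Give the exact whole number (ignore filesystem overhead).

Capacity: 256 GB = 256,000,000,000 bytes
Per item: 3.352 kB = 3,352 bytes
⌊256,000,000,000 / 3,352⌋ = 76,372,315

76,372,315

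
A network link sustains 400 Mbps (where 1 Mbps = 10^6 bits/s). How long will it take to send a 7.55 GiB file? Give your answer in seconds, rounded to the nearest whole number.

7.55 GiB = 8,106,750,771.2 bytes = 64,854,006,169.6 bits
400 Mbps = 400,000,000 bits/s
time = 64,854,006,169.6 / 400,000,000 = 162 s

162 seconds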